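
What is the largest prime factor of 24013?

24013 = 11 · 2183
2183 = 37 · 59
59 is prime.
So 24013 = 11 · 37 · 59; the largest prime factor is 59.

59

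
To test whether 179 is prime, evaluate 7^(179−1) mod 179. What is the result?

1

7^1 ≡ 7 (mod 179)
7^2 ≡ 7^2 = 49 ≡ 49 (mod 179)
7^4 ≡ 49^2 = 2401 ≡ 74 (mod 179)
7^8 ≡ 74^2 = 5476 ≡ 106 (mod 179)
7^16 ≡ 106^2 = 11236 ≡ 138 (mod 179)
7^32 ≡ 138^2 = 19044 ≡ 70 (mod 179)
7^64 ≡ 70^2 = 4900 ≡ 67 (mod 179)
7^128 ≡ 67^2 = 4489 ≡ 14 (mod 179)
178 = 128 + 32 + 16 + 2 in binary powers of 2.
So 7^178 ≡ 14 · 70 · 138 · 49 ≡ 1 (mod 179).
Since the result is 1, base 7 gives no evidence that 179 is composite.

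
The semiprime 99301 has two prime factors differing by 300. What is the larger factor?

499

Since p = q + 300, we have 99301 = q(q + 300), so q² + 300q − 99301 = 0.
Discriminant: 300² + 4·99301 = 90000 + 397204 = 487204; √487204 = 698.
q = (−300 + 698)/2 = 199, and p = q + 300 = 499.
Check: 199 · 499 = 99301.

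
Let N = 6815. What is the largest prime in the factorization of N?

6815 = 5 · 1363
1363 = 29 · 47
47 is prime.
So 6815 = 5 · 29 · 47; the largest prime factor is 47.

47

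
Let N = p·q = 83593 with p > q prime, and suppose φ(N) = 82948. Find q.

φ(n) = (p−1)(q−1) = n − (p+q) + 1, so p + q = 83593 − 82948 + 1 = 646.
p and q are the roots of t² − 646t + 83593 = 0.
Discriminant: 646² − 4·83593 = 417316 − 334372 = 82944; √82944 = 288.
q = (646 − 288)/2 = 179, p = (646 + 288)/2 = 467.
Check: 179 · 467 = 83593.

179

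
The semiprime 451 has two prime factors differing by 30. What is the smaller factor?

Since p = q + 30, we have 451 = q(q + 30), so q² + 30q − 451 = 0.
Discriminant: 30² + 4·451 = 900 + 1804 = 2704; √2704 = 52.
q = (−30 + 52)/2 = 11, and p = q + 30 = 41.
Check: 11 · 41 = 451.

11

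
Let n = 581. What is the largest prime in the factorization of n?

83

581 = 7 · 83
83 is prime.
So 581 = 7 · 83; the largest prime factor is 83.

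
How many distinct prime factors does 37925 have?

3

37925 = 5^2 · 1517
1517 = 37 · 41
37925 = 5^2 · 37 · 41, which has 3 distinct prime factors.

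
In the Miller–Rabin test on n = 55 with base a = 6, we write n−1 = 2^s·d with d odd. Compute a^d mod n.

41

55 − 1 = 54 = 2^1 · 27, so d = 27.
6^1 ≡ 6 (mod 55)
6^2 ≡ 6^2 = 36 ≡ 36 (mod 55)
6^4 ≡ 36^2 = 1296 ≡ 31 (mod 55)
6^8 ≡ 31^2 = 961 ≡ 26 (mod 55)
6^16 ≡ 26^2 = 676 ≡ 16 (mod 55)
27 = 16 + 8 + 2 + 1 in binary powers of 2.
So 6^27 ≡ 16 · 26 · 36 · 6 ≡ 41 (mod 55).
Squaring chain: 41; never reaches −1, so base 6 is a Miller–Rabin witness that 55 is composite.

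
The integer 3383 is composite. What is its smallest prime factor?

3383 is odd.
Digit sum 17, not divisible by 3.
Ends in 3: not divisible by 5.
7: 3383 = 7·483 + 2
11: 3383 = 11·307 + 6
13: 3383 = 13·260 + 3
17: 3383 = 17·199

17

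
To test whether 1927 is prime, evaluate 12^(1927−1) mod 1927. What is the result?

12^1 ≡ 12 (mod 1927)
12^2 ≡ 12^2 = 144 ≡ 144 (mod 1927)
12^4 ≡ 144^2 = 20736 ≡ 1466 (mod 1927)
12^8 ≡ 1466^2 = 2149156 ≡ 551 (mod 1927)
12^16 ≡ 551^2 = 303601 ≡ 1062 (mod 1927)
12^32 ≡ 1062^2 = 1127844 ≡ 549 (mod 1927)
12^64 ≡ 549^2 = 301401 ≡ 789 (mod 1927)
12^128 ≡ 789^2 = 622521 ≡ 100 (mod 1927)
12^256 ≡ 100^2 = 10000 ≡ 365 (mod 1927)
12^512 ≡ 365^2 = 133225 ≡ 262 (mod 1927)
12^1024 ≡ 262^2 = 68644 ≡ 1199 (mod 1927)
1926 = 1024 + 512 + 256 + 128 + 4 + 2 in binary powers of 2.
So 12^1926 ≡ 1199 · 262 · 365 · 100 · 1466 · 144 ≡ 1840 (mod 1927).
Since 1840 ≠ 1, base 12 is a Fermat witness: 1927 is composite.

1840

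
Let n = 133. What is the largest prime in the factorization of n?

19

133 = 7 · 19
19 is prime.
So 133 = 7 · 19; the largest prime factor is 19.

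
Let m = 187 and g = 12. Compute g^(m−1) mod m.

111

12^1 ≡ 12 (mod 187)
12^2 ≡ 12^2 = 144 ≡ 144 (mod 187)
12^4 ≡ 144^2 = 20736 ≡ 166 (mod 187)
12^8 ≡ 166^2 = 27556 ≡ 67 (mod 187)
12^16 ≡ 67^2 = 4489 ≡ 1 (mod 187)
12^32 ≡ 1^2 = 1 ≡ 1 (mod 187)
12^64 ≡ 1^2 = 1 ≡ 1 (mod 187)
12^128 ≡ 1^2 = 1 ≡ 1 (mod 187)
186 = 128 + 32 + 16 + 8 + 2 in binary powers of 2.
So 12^186 ≡ 1 · 1 · 1 · 67 · 144 ≡ 111 (mod 187).
Since 111 ≠ 1, base 12 is a Fermat witness: 187 is composite.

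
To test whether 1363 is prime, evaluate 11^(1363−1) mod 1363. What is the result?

11^1 ≡ 11 (mod 1363)
11^2 ≡ 11^2 = 121 ≡ 121 (mod 1363)
11^4 ≡ 121^2 = 14641 ≡ 1011 (mod 1363)
11^8 ≡ 1011^2 = 1022121 ≡ 1234 (mod 1363)
11^16 ≡ 1234^2 = 1522756 ≡ 285 (mod 1363)
11^32 ≡ 285^2 = 81225 ≡ 808 (mod 1363)
11^64 ≡ 808^2 = 652864 ≡ 1350 (mod 1363)
11^128 ≡ 1350^2 = 1822500 ≡ 169 (mod 1363)
11^256 ≡ 169^2 = 28561 ≡ 1301 (mod 1363)
11^512 ≡ 1301^2 = 1692601 ≡ 1118 (mod 1363)
11^1024 ≡ 1118^2 = 1249924 ≡ 53 (mod 1363)
1362 = 1024 + 256 + 64 + 16 + 2 in binary powers of 2.
So 11^1362 ≡ 53 · 1301 · 1350 · 285 · 121 ≡ 1193 (mod 1363).
Since 1193 ≠ 1, base 11 is a Fermat witness: 1363 is composite.

1193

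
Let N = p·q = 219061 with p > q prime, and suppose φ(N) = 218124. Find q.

φ(n) = (p−1)(q−1) = n − (p+q) + 1, so p + q = 219061 − 218124 + 1 = 938.
p and q are the roots of t² − 938t + 219061 = 0.
Discriminant: 938² − 4·219061 = 879844 − 876244 = 3600; √3600 = 60.
q = (938 − 60)/2 = 439, p = (938 + 60)/2 = 499.
Check: 439 · 499 = 219061.

439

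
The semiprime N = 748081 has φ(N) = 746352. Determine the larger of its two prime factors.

φ(n) = (p−1)(q−1) = n − (p+q) + 1, so p + q = 748081 − 746352 + 1 = 1730.
p and q are the roots of t² − 1730t + 748081 = 0.
Discriminant: 1730² − 4·748081 = 2992900 − 2992324 = 576; √576 = 24.
q = (1730 − 24)/2 = 853, p = (1730 + 24)/2 = 877.
Check: 853 · 877 = 748081.

877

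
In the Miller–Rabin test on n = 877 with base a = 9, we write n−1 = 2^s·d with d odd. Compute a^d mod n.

877 − 1 = 876 = 2^2 · 219, so d = 219.
9^1 ≡ 9 (mod 877)
9^2 ≡ 9^2 = 81 ≡ 81 (mod 877)
9^4 ≡ 81^2 = 6561 ≡ 422 (mod 877)
9^8 ≡ 422^2 = 178084 ≡ 53 (mod 877)
9^16 ≡ 53^2 = 2809 ≡ 178 (mod 877)
9^32 ≡ 178^2 = 31684 ≡ 112 (mod 877)
9^64 ≡ 112^2 = 12544 ≡ 266 (mod 877)
9^128 ≡ 266^2 = 70756 ≡ 596 (mod 877)
219 = 128 + 64 + 16 + 8 + 2 + 1 in binary powers of 2.
So 9^219 ≡ 596 · 266 · 178 · 53 · 81 · 9 ≡ 1 (mod 877).
Since 9^d ≡ 1 (mod 877), base 9 does not prove 877 composite.

1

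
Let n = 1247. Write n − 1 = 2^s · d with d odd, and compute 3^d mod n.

824

1247 − 1 = 1246 = 2^1 · 623, so d = 623.
3^1 ≡ 3 (mod 1247)
3^2 ≡ 3^2 = 9 ≡ 9 (mod 1247)
3^4 ≡ 9^2 = 81 ≡ 81 (mod 1247)
3^8 ≡ 81^2 = 6561 ≡ 326 (mod 1247)
3^16 ≡ 326^2 = 106276 ≡ 281 (mod 1247)
3^32 ≡ 281^2 = 78961 ≡ 400 (mod 1247)
3^64 ≡ 400^2 = 160000 ≡ 384 (mod 1247)
3^128 ≡ 384^2 = 147456 ≡ 310 (mod 1247)
3^256 ≡ 310^2 = 96100 ≡ 81 (mod 1247)
3^512 ≡ 81^2 = 6561 ≡ 326 (mod 1247)
623 = 512 + 64 + 32 + 8 + 4 + 2 + 1 in binary powers of 2.
So 3^623 ≡ 326 · 384 · 400 · 326 · 81 · 9 · 3 ≡ 824 (mod 1247).
Squaring chain: 824; never reaches −1, so base 3 is a Miller–Rabin witness that 1247 is composite.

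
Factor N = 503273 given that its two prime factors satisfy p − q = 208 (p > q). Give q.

Since p = q + 208, we have 503273 = q(q + 208), so q² + 208q − 503273 = 0.
Discriminant: 208² + 4·503273 = 43264 + 2013092 = 2056356; √2056356 = 1434.
q = (−208 + 1434)/2 = 613, and p = q + 208 = 821.
Check: 613 · 821 = 503273.

613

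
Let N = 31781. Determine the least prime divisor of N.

61

31781 is odd.
Digit sum 20, not divisible by 3.
Ends in 1: not divisible by 5.
7: 31781 = 7·4540 + 1
11: 31781 = 11·2889 + 2
13: 31781 = 13·2444 + 9
17: 31781 = 17·1869 + 8
19: 31781 = 19·1672 + 13
23: 31781 = 23·1381 + 18
29: 31781 = 29·1095 + 26
31: 31781 = 31·1025 + 6
37: 31781 = 37·858 + 35
41: 31781 = 41·775 + 6
43: 31781 = 43·739 + 4
47: 31781 = 47·676 + 9
53: 31781 = 53·599 + 34
59: 31781 = 59·538 + 39
61: 31781 = 61·521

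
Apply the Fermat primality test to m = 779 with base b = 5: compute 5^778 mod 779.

720

5^1 ≡ 5 (mod 779)
5^2 ≡ 5^2 = 25 ≡ 25 (mod 779)
5^4 ≡ 25^2 = 625 ≡ 625 (mod 779)
5^8 ≡ 625^2 = 390625 ≡ 346 (mod 779)
5^16 ≡ 346^2 = 119716 ≡ 529 (mod 779)
5^32 ≡ 529^2 = 279841 ≡ 180 (mod 779)
5^64 ≡ 180^2 = 32400 ≡ 461 (mod 779)
5^128 ≡ 461^2 = 212521 ≡ 633 (mod 779)
5^256 ≡ 633^2 = 400689 ≡ 283 (mod 779)
5^512 ≡ 283^2 = 80089 ≡ 631 (mod 779)
778 = 512 + 256 + 8 + 2 in binary powers of 2.
So 5^778 ≡ 631 · 283 · 346 · 25 ≡ 720 (mod 779).
Since 720 ≠ 1, base 5 is a Fermat witness: 779 is composite.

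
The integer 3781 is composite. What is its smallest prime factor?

19

3781 is odd.
Digit sum 19, not divisible by 3.
Ends in 1: not divisible by 5.
7: 3781 = 7·540 + 1
11: 3781 = 11·343 + 8
13: 3781 = 13·290 + 11
17: 3781 = 17·222 + 7
19: 3781 = 19·199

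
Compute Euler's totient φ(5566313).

Factor: 5566313 = 151 · 191 · 193.
φ(5566313) = (151−1) · (191−1) · (193−1) = 150 · 190 · 192 = 5472000.

5472000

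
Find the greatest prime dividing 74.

74 = 2 · 37
37 is prime.
So 74 = 2 · 37; the largest prime factor is 37.

37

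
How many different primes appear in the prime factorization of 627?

3

627 = 3 · 209
209 = 11 · 19
627 = 3 · 11 · 19, which has 3 distinct prime factors.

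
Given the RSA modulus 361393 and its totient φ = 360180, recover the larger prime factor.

691

φ(n) = (p−1)(q−1) = n − (p+q) + 1, so p + q = 361393 − 360180 + 1 = 1214.
p and q are the roots of t² − 1214t + 361393 = 0.
Discriminant: 1214² − 4·361393 = 1473796 − 1445572 = 28224; √28224 = 168.
q = (1214 − 168)/2 = 523, p = (1214 + 168)/2 = 691.
Check: 523 · 691 = 361393.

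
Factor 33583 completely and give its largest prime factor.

71

33583 = 11 · 3053
3053 = 43 · 71
71 is prime.
So 33583 = 11 · 43 · 71; the largest prime factor is 71.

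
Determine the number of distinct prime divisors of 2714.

2714 = 2 · 1357
1357 = 23 · 59
2714 = 2 · 23 · 59, which has 3 distinct prime factors.

3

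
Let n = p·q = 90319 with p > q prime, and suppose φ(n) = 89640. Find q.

φ(n) = (p−1)(q−1) = n − (p+q) + 1, so p + q = 90319 − 89640 + 1 = 680.
p and q are the roots of t² − 680t + 90319 = 0.
Discriminant: 680² − 4·90319 = 462400 − 361276 = 101124; √101124 = 318.
q = (680 − 318)/2 = 181, p = (680 + 318)/2 = 499.
Check: 181 · 499 = 90319.

181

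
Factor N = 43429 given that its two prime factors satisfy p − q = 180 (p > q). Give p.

Since p = q + 180, we have 43429 = q(q + 180), so q² + 180q − 43429 = 0.
Discriminant: 180² + 4·43429 = 32400 + 173716 = 206116; √206116 = 454.
q = (−180 + 454)/2 = 137, and p = q + 180 = 317.
Check: 137 · 317 = 43429.

317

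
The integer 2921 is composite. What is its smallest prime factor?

2921 is odd.
Digit sum 14, not divisible by 3.
Ends in 1: not divisible by 5.
7: 2921 = 7·417 + 2
11: 2921 = 11·265 + 6
13: 2921 = 13·224 + 9
17: 2921 = 17·171 + 14
19: 2921 = 19·153 + 14
23: 2921 = 23·127

23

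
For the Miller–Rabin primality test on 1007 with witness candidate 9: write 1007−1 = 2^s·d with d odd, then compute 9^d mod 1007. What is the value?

1007 − 1 = 1006 = 2^1 · 503, so d = 503.
9^1 ≡ 9 (mod 1007)
9^2 ≡ 9^2 = 81 ≡ 81 (mod 1007)
9^4 ≡ 81^2 = 6561 ≡ 519 (mod 1007)
9^8 ≡ 519^2 = 269361 ≡ 492 (mod 1007)
9^16 ≡ 492^2 = 242064 ≡ 384 (mod 1007)
9^32 ≡ 384^2 = 147456 ≡ 434 (mod 1007)
9^64 ≡ 434^2 = 188356 ≡ 47 (mod 1007)
9^128 ≡ 47^2 = 2209 ≡ 195 (mod 1007)
9^256 ≡ 195^2 = 38025 ≡ 766 (mod 1007)
503 = 256 + 128 + 64 + 32 + 16 + 4 + 2 + 1 in binary powers of 2.
So 9^503 ≡ 766 · 195 · 47 · 434 · 384 · 519 · 81 · 9 ≡ 188 (mod 1007).
Squaring chain: 188; never reaches −1, so base 9 is a Miller–Rabin witness that 1007 is composite.

188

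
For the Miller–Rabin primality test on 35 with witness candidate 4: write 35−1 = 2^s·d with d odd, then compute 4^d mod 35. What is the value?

35 − 1 = 34 = 2^1 · 17, so d = 17.
4^1 ≡ 4 (mod 35)
4^2 ≡ 4^2 = 16 ≡ 16 (mod 35)
4^4 ≡ 16^2 = 256 ≡ 11 (mod 35)
4^8 ≡ 11^2 = 121 ≡ 16 (mod 35)
4^16 ≡ 16^2 = 256 ≡ 11 (mod 35)
17 = 16 + 1 in binary powers of 2.
So 4^17 ≡ 11 · 4 ≡ 9 (mod 35).
Squaring chain: 9; never reaches −1, so base 4 is a Miller–Rabin witness that 35 is composite.

9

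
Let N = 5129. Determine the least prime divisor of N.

23

5129 is odd.
Digit sum 17, not divisible by 3.
Ends in 9: not divisible by 5.
7: 5129 = 7·732 + 5
11: 5129 = 11·466 + 3
13: 5129 = 13·394 + 7
17: 5129 = 17·301 + 12
19: 5129 = 19·269 + 18
23: 5129 = 23·223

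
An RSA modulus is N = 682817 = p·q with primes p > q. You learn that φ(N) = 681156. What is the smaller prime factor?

743

φ(n) = (p−1)(q−1) = n − (p+q) + 1, so p + q = 682817 − 681156 + 1 = 1662.
p and q are the roots of t² − 1662t + 682817 = 0.
Discriminant: 1662² − 4·682817 = 2762244 − 2731268 = 30976; √30976 = 176.
q = (1662 − 176)/2 = 743, p = (1662 + 176)/2 = 919.
Check: 743 · 919 = 682817.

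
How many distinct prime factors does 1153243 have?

5

1153243 = 7 · 164749
164749 = 13 · 12673
12673 = 19 · 667
667 = 23 · 29
1153243 = 7 · 13 · 19 · 23 · 29, which has 5 distinct prime factors.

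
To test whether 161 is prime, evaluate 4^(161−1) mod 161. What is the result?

4^1 ≡ 4 (mod 161)
4^2 ≡ 4^2 = 16 ≡ 16 (mod 161)
4^4 ≡ 16^2 = 256 ≡ 95 (mod 161)
4^8 ≡ 95^2 = 9025 ≡ 9 (mod 161)
4^16 ≡ 9^2 = 81 ≡ 81 (mod 161)
4^32 ≡ 81^2 = 6561 ≡ 121 (mod 161)
4^64 ≡ 121^2 = 14641 ≡ 151 (mod 161)
4^128 ≡ 151^2 = 22801 ≡ 100 (mod 161)
160 = 128 + 32 in binary powers of 2.
So 4^160 ≡ 100 · 121 ≡ 25 (mod 161).
Since 25 ≠ 1, base 4 is a Fermat witness: 161 is composite.

25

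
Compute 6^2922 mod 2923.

1960

6^1 ≡ 6 (mod 2923)
6^2 ≡ 6^2 = 36 ≡ 36 (mod 2923)
6^4 ≡ 36^2 = 1296 ≡ 1296 (mod 2923)
6^8 ≡ 1296^2 = 1679616 ≡ 1814 (mod 2923)
6^16 ≡ 1814^2 = 3290596 ≡ 2221 (mod 2923)
6^32 ≡ 2221^2 = 4932841 ≡ 1740 (mod 2923)
6^64 ≡ 1740^2 = 3027600 ≡ 2295 (mod 2923)
6^128 ≡ 2295^2 = 5267025 ≡ 2702 (mod 2923)
6^256 ≡ 2702^2 = 7300804 ≡ 2073 (mod 2923)
6^512 ≡ 2073^2 = 4297329 ≡ 519 (mod 2923)
6^1024 ≡ 519^2 = 269361 ≡ 445 (mod 2923)
6^2048 ≡ 445^2 = 198025 ≡ 2184 (mod 2923)
2922 = 2048 + 512 + 256 + 64 + 32 + 8 + 2 in binary powers of 2.
So 6^2922 ≡ 2184 · 519 · 2073 · 2295 · 1740 · 1814 · 36 ≡ 1960 (mod 2923).
Since 1960 ≠ 1, base 6 is a Fermat witness: 2923 is composite.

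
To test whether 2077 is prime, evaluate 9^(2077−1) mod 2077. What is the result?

628

9^1 ≡ 9 (mod 2077)
9^2 ≡ 9^2 = 81 ≡ 81 (mod 2077)
9^4 ≡ 81^2 = 6561 ≡ 330 (mod 2077)
9^8 ≡ 330^2 = 108900 ≡ 896 (mod 2077)
9^16 ≡ 896^2 = 802816 ≡ 1094 (mod 2077)
9^32 ≡ 1094^2 = 1196836 ≡ 484 (mod 2077)
9^64 ≡ 484^2 = 234256 ≡ 1632 (mod 2077)
9^128 ≡ 1632^2 = 2663424 ≡ 710 (mod 2077)
9^256 ≡ 710^2 = 504100 ≡ 1466 (mod 2077)
9^512 ≡ 1466^2 = 2149156 ≡ 1538 (mod 2077)
9^1024 ≡ 1538^2 = 2365444 ≡ 1818 (mod 2077)
9^2048 ≡ 1818^2 = 3305124 ≡ 617 (mod 2077)
2076 = 2048 + 16 + 8 + 4 in binary powers of 2.
So 9^2076 ≡ 617 · 1094 · 896 · 330 ≡ 628 (mod 2077).
Since 628 ≠ 1, base 9 is a Fermat witness: 2077 is composite.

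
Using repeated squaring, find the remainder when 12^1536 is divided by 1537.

1393

12^1 ≡ 12 (mod 1537)
12^2 ≡ 12^2 = 144 ≡ 144 (mod 1537)
12^4 ≡ 144^2 = 20736 ≡ 755 (mod 1537)
12^8 ≡ 755^2 = 570025 ≡ 1335 (mod 1537)
12^16 ≡ 1335^2 = 1782225 ≡ 842 (mod 1537)
12^32 ≡ 842^2 = 708964 ≡ 407 (mod 1537)
12^64 ≡ 407^2 = 165649 ≡ 1190 (mod 1537)
12^128 ≡ 1190^2 = 1416100 ≡ 523 (mod 1537)
12^256 ≡ 523^2 = 273529 ≡ 1480 (mod 1537)
12^512 ≡ 1480^2 = 2190400 ≡ 175 (mod 1537)
12^1024 ≡ 175^2 = 30625 ≡ 1422 (mod 1537)
1536 = 1024 + 512 in binary powers of 2.
So 12^1536 ≡ 1422 · 175 ≡ 1393 (mod 1537).
Since 1393 ≠ 1, base 12 is a Fermat witness: 1537 is composite.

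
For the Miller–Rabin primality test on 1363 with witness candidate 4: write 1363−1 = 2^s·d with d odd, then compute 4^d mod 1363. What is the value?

361

1363 − 1 = 1362 = 2^1 · 681, so d = 681.
4^1 ≡ 4 (mod 1363)
4^2 ≡ 4^2 = 16 ≡ 16 (mod 1363)
4^4 ≡ 16^2 = 256 ≡ 256 (mod 1363)
4^8 ≡ 256^2 = 65536 ≡ 112 (mod 1363)
4^16 ≡ 112^2 = 12544 ≡ 277 (mod 1363)
4^32 ≡ 277^2 = 76729 ≡ 401 (mod 1363)
4^64 ≡ 401^2 = 160801 ≡ 1330 (mod 1363)
4^128 ≡ 1330^2 = 1768900 ≡ 1089 (mod 1363)
4^256 ≡ 1089^2 = 1185921 ≡ 111 (mod 1363)
4^512 ≡ 111^2 = 12321 ≡ 54 (mod 1363)
681 = 512 + 128 + 32 + 8 + 1 in binary powers of 2.
So 4^681 ≡ 54 · 1089 · 401 · 112 · 4 ≡ 361 (mod 1363).
Squaring chain: 361; never reaches −1, so base 4 is a Miller–Rabin witness that 1363 is composite.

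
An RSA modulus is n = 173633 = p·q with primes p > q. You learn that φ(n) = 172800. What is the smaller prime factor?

φ(n) = (p−1)(q−1) = n − (p+q) + 1, so p + q = 173633 − 172800 + 1 = 834.
p and q are the roots of t² − 834t + 173633 = 0.
Discriminant: 834² − 4·173633 = 695556 − 694532 = 1024; √1024 = 32.
q = (834 − 32)/2 = 401, p = (834 + 32)/2 = 433.
Check: 401 · 433 = 173633.

401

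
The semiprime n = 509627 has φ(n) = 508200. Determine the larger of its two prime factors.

727

φ(n) = (p−1)(q−1) = n − (p+q) + 1, so p + q = 509627 − 508200 + 1 = 1428.
p and q are the roots of t² − 1428t + 509627 = 0.
Discriminant: 1428² − 4·509627 = 2039184 − 2038508 = 676; √676 = 26.
q = (1428 − 26)/2 = 701, p = (1428 + 26)/2 = 727.
Check: 701 · 727 = 509627.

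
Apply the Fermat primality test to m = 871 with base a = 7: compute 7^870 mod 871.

7^1 ≡ 7 (mod 871)
7^2 ≡ 7^2 = 49 ≡ 49 (mod 871)
7^4 ≡ 49^2 = 2401 ≡ 659 (mod 871)
7^8 ≡ 659^2 = 434281 ≡ 523 (mod 871)
7^16 ≡ 523^2 = 273529 ≡ 35 (mod 871)
7^32 ≡ 35^2 = 1225 ≡ 354 (mod 871)
7^64 ≡ 354^2 = 125316 ≡ 763 (mod 871)
7^128 ≡ 763^2 = 582169 ≡ 341 (mod 871)
7^256 ≡ 341^2 = 116281 ≡ 438 (mod 871)
7^512 ≡ 438^2 = 191844 ≡ 224 (mod 871)
870 = 512 + 256 + 64 + 32 + 4 + 2 in binary powers of 2.
So 7^870 ≡ 224 · 438 · 763 · 354 · 659 · 49 ≡ 545 (mod 871).
Since 545 ≠ 1, base 7 is a Fermat witness: 871 is composite.

545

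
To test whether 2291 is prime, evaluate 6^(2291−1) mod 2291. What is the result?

400

6^1 ≡ 6 (mod 2291)
6^2 ≡ 6^2 = 36 ≡ 36 (mod 2291)
6^4 ≡ 36^2 = 1296 ≡ 1296 (mod 2291)
6^8 ≡ 1296^2 = 1679616 ≡ 313 (mod 2291)
6^16 ≡ 313^2 = 97969 ≡ 1747 (mod 2291)
6^32 ≡ 1747^2 = 3052009 ≡ 397 (mod 2291)
6^64 ≡ 397^2 = 157609 ≡ 1821 (mod 2291)
6^128 ≡ 1821^2 = 3316041 ≡ 964 (mod 2291)
6^256 ≡ 964^2 = 929296 ≡ 1441 (mod 2291)
6^512 ≡ 1441^2 = 2076481 ≡ 835 (mod 2291)
6^1024 ≡ 835^2 = 697225 ≡ 761 (mod 2291)
6^2048 ≡ 761^2 = 579121 ≡ 1789 (mod 2291)
2290 = 2048 + 128 + 64 + 32 + 16 + 2 in binary powers of 2.
So 6^2290 ≡ 1789 · 964 · 1821 · 397 · 1747 · 36 ≡ 400 (mod 2291).
Since 400 ≠ 1, base 6 is a Fermat witness: 2291 is composite.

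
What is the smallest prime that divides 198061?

37

198061 is odd.
Digit sum 25, not divisible by 3.
Ends in 1: not divisible by 5.
7: 198061 = 7·28294 + 3
11: 198061 = 11·18005 + 6
13: 198061 = 13·15235 + 6
17: 198061 = 17·11650 + 11
19: 198061 = 19·10424 + 5
23: 198061 = 23·8611 + 8
29: 198061 = 29·6829 + 20
31: 198061 = 31·6389 + 2
37: 198061 = 37·5353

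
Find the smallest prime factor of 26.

2

26 is even: 2 divides it.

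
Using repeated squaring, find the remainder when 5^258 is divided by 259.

5^1 ≡ 5 (mod 259)
5^2 ≡ 5^2 = 25 ≡ 25 (mod 259)
5^4 ≡ 25^2 = 625 ≡ 107 (mod 259)
5^8 ≡ 107^2 = 11449 ≡ 53 (mod 259)
5^16 ≡ 53^2 = 2809 ≡ 219 (mod 259)
5^32 ≡ 219^2 = 47961 ≡ 46 (mod 259)
5^64 ≡ 46^2 = 2116 ≡ 44 (mod 259)
5^128 ≡ 44^2 = 1936 ≡ 123 (mod 259)
5^256 ≡ 123^2 = 15129 ≡ 107 (mod 259)
258 = 256 + 2 in binary powers of 2.
So 5^258 ≡ 107 · 25 ≡ 85 (mod 259).
Since 85 ≠ 1, base 5 is a Fermat witness: 259 is composite.

85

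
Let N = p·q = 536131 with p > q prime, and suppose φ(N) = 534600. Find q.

541

φ(n) = (p−1)(q−1) = n − (p+q) + 1, so p + q = 536131 − 534600 + 1 = 1532.
p and q are the roots of t² − 1532t + 536131 = 0.
Discriminant: 1532² − 4·536131 = 2347024 − 2144524 = 202500; √202500 = 450.
q = (1532 − 450)/2 = 541, p = (1532 + 450)/2 = 991.
Check: 541 · 991 = 536131.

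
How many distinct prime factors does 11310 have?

11310 = 2 · 5655
5655 = 3 · 1885
1885 = 5 · 377
377 = 13 · 29
11310 = 2 · 3 · 5 · 13 · 29, which has 5 distinct prime factors.

5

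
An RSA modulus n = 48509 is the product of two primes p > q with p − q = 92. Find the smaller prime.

Since p = q + 92, we have 48509 = q(q + 92), so q² + 92q − 48509 = 0.
Discriminant: 92² + 4·48509 = 8464 + 194036 = 202500; √202500 = 450.
q = (−92 + 450)/2 = 179, and p = q + 92 = 271.
Check: 179 · 271 = 48509.

179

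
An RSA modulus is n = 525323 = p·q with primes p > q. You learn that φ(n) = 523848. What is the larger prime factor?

877

φ(n) = (p−1)(q−1) = n − (p+q) + 1, so p + q = 525323 − 523848 + 1 = 1476.
p and q are the roots of t² − 1476t + 525323 = 0.
Discriminant: 1476² − 4·525323 = 2178576 − 2101292 = 77284; √77284 = 278.
q = (1476 − 278)/2 = 599, p = (1476 + 278)/2 = 877.
Check: 599 · 877 = 525323.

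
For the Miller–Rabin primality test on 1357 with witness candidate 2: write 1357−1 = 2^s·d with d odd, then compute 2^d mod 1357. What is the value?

857

1357 − 1 = 1356 = 2^2 · 339, so d = 339.
2^1 ≡ 2 (mod 1357)
2^2 ≡ 2^2 = 4 ≡ 4 (mod 1357)
2^4 ≡ 4^2 = 16 ≡ 16 (mod 1357)
2^8 ≡ 16^2 = 256 ≡ 256 (mod 1357)
2^16 ≡ 256^2 = 65536 ≡ 400 (mod 1357)
2^32 ≡ 400^2 = 160000 ≡ 1231 (mod 1357)
2^64 ≡ 1231^2 = 1515361 ≡ 949 (mod 1357)
2^128 ≡ 949^2 = 900601 ≡ 910 (mod 1357)
2^256 ≡ 910^2 = 828100 ≡ 330 (mod 1357)
339 = 256 + 64 + 16 + 2 + 1 in binary powers of 2.
So 2^339 ≡ 330 · 949 · 400 · 4 · 2 ≡ 857 (mod 1357).
Squaring chain: 857 → 312; never reaches −1, so base 2 is a Miller–Rabin witness that 1357 is composite.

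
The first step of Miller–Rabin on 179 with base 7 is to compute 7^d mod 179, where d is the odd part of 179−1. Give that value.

178

179 − 1 = 178 = 2^1 · 89, so d = 89.
7^1 ≡ 7 (mod 179)
7^2 ≡ 7^2 = 49 ≡ 49 (mod 179)
7^4 ≡ 49^2 = 2401 ≡ 74 (mod 179)
7^8 ≡ 74^2 = 5476 ≡ 106 (mod 179)
7^16 ≡ 106^2 = 11236 ≡ 138 (mod 179)
7^32 ≡ 138^2 = 19044 ≡ 70 (mod 179)
7^64 ≡ 70^2 = 4900 ≡ 67 (mod 179)
89 = 64 + 16 + 8 + 1 in binary powers of 2.
So 7^89 ≡ 67 · 138 · 106 · 7 ≡ 178 (mod 179).
Since 7^d ≡ 178 (mod 179), base 7 does not prove 179 composite.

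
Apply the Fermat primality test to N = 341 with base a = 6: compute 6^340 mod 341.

6^1 ≡ 6 (mod 341)
6^2 ≡ 6^2 = 36 ≡ 36 (mod 341)
6^4 ≡ 36^2 = 1296 ≡ 273 (mod 341)
6^8 ≡ 273^2 = 74529 ≡ 191 (mod 341)
6^16 ≡ 191^2 = 36481 ≡ 335 (mod 341)
6^32 ≡ 335^2 = 112225 ≡ 36 (mod 341)
6^64 ≡ 36^2 = 1296 ≡ 273 (mod 341)
6^128 ≡ 273^2 = 74529 ≡ 191 (mod 341)
6^256 ≡ 191^2 = 36481 ≡ 335 (mod 341)
340 = 256 + 64 + 16 + 4 in binary powers of 2.
So 6^340 ≡ 335 · 273 · 335 · 273 ≡ 56 (mod 341).
Since 56 ≠ 1, base 6 is a Fermat witness: 341 is composite.

56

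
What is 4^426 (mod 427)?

4^1 ≡ 4 (mod 427)
4^2 ≡ 4^2 = 16 ≡ 16 (mod 427)
4^4 ≡ 16^2 = 256 ≡ 256 (mod 427)
4^8 ≡ 256^2 = 65536 ≡ 205 (mod 427)
4^16 ≡ 205^2 = 42025 ≡ 179 (mod 427)
4^32 ≡ 179^2 = 32041 ≡ 16 (mod 427)
4^64 ≡ 16^2 = 256 ≡ 256 (mod 427)
4^128 ≡ 256^2 = 65536 ≡ 205 (mod 427)
4^256 ≡ 205^2 = 42025 ≡ 179 (mod 427)
426 = 256 + 128 + 32 + 8 + 2 in binary powers of 2.
So 4^426 ≡ 179 · 205 · 16 · 205 · 16 ≡ 253 (mod 427).
Since 253 ≠ 1, base 4 is a Fermat witness: 427 is composite.

253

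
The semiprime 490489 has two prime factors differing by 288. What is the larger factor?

Since p = q + 288, we have 490489 = q(q + 288), so q² + 288q − 490489 = 0.
Discriminant: 288² + 4·490489 = 82944 + 1961956 = 2044900; √2044900 = 1430.
q = (−288 + 1430)/2 = 571, and p = q + 288 = 859.
Check: 571 · 859 = 490489.

859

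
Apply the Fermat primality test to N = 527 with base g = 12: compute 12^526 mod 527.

12^1 ≡ 12 (mod 527)
12^2 ≡ 12^2 = 144 ≡ 144 (mod 527)
12^4 ≡ 144^2 = 20736 ≡ 183 (mod 527)
12^8 ≡ 183^2 = 33489 ≡ 288 (mod 527)
12^16 ≡ 288^2 = 82944 ≡ 205 (mod 527)
12^32 ≡ 205^2 = 42025 ≡ 392 (mod 527)
12^64 ≡ 392^2 = 153664 ≡ 307 (mod 527)
12^128 ≡ 307^2 = 94249 ≡ 443 (mod 527)
12^256 ≡ 443^2 = 196249 ≡ 205 (mod 527)
12^512 ≡ 205^2 = 42025 ≡ 392 (mod 527)
526 = 512 + 8 + 4 + 2 in binary powers of 2.
So 12^526 ≡ 392 · 288 · 183 · 144 ≡ 236 (mod 527).
Since 236 ≠ 1, base 12 is a Fermat witness: 527 is composite.

236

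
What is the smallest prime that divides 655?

5

655 is odd.
Digit sum 16, not divisible by 3.
Ends in 5: divisible by 5.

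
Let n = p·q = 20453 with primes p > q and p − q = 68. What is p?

Since p = q + 68, we have 20453 = q(q + 68), so q² + 68q − 20453 = 0.
Discriminant: 68² + 4·20453 = 4624 + 81812 = 86436; √86436 = 294.
q = (−68 + 294)/2 = 113, and p = q + 68 = 181.
Check: 113 · 181 = 20453.

181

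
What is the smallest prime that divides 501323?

501323 is odd.
Digit sum 14, not divisible by 3.
Ends in 3: not divisible by 5.
7: 501323 = 7·71617 + 4
11: 501323 = 11·45574 + 9
13: 501323 = 13·38563 + 4
17: 501323 = 17·29489 + 10
19: 501323 = 19·26385 + 8
23: 501323 = 23·21796 + 15
29: 501323 = 29·17287

29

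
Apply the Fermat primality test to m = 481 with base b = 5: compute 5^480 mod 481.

5^1 ≡ 5 (mod 481)
5^2 ≡ 5^2 = 25 ≡ 25 (mod 481)
5^4 ≡ 25^2 = 625 ≡ 144 (mod 481)
5^8 ≡ 144^2 = 20736 ≡ 53 (mod 481)
5^16 ≡ 53^2 = 2809 ≡ 404 (mod 481)
5^32 ≡ 404^2 = 163216 ≡ 157 (mod 481)
5^64 ≡ 157^2 = 24649 ≡ 118 (mod 481)
5^128 ≡ 118^2 = 13924 ≡ 456 (mod 481)
5^256 ≡ 456^2 = 207936 ≡ 144 (mod 481)
480 = 256 + 128 + 64 + 32 in binary powers of 2.
So 5^480 ≡ 144 · 456 · 118 · 157 ≡ 417 (mod 481).
Since 417 ≠ 1, base 5 is a Fermat witness: 481 is composite.

417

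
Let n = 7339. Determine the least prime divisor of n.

41

7339 is odd.
Digit sum 22, not divisible by 3.
Ends in 9: not divisible by 5.
7: 7339 = 7·1048 + 3
11: 7339 = 11·667 + 2
13: 7339 = 13·564 + 7
17: 7339 = 17·431 + 12
19: 7339 = 19·386 + 5
23: 7339 = 23·319 + 2
29: 7339 = 29·253 + 2
31: 7339 = 31·236 + 23
37: 7339 = 37·198 + 13
41: 7339 = 41·179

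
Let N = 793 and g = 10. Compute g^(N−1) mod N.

10^1 ≡ 10 (mod 793)
10^2 ≡ 10^2 = 100 ≡ 100 (mod 793)
10^4 ≡ 100^2 = 10000 ≡ 484 (mod 793)
10^8 ≡ 484^2 = 234256 ≡ 321 (mod 793)
10^16 ≡ 321^2 = 103041 ≡ 744 (mod 793)
10^32 ≡ 744^2 = 553536 ≡ 22 (mod 793)
10^64 ≡ 22^2 = 484 ≡ 484 (mod 793)
10^128 ≡ 484^2 = 234256 ≡ 321 (mod 793)
10^256 ≡ 321^2 = 103041 ≡ 744 (mod 793)
10^512 ≡ 744^2 = 553536 ≡ 22 (mod 793)
792 = 512 + 256 + 16 + 8 in binary powers of 2.
So 10^792 ≡ 22 · 744 · 744 · 321 ≡ 729 (mod 793).
Since 729 ≠ 1, base 10 is a Fermat witness: 793 is composite.

729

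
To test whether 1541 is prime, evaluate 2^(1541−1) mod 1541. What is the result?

2^1 ≡ 2 (mod 1541)
2^2 ≡ 2^2 = 4 ≡ 4 (mod 1541)
2^4 ≡ 4^2 = 16 ≡ 16 (mod 1541)
2^8 ≡ 16^2 = 256 ≡ 256 (mod 1541)
2^16 ≡ 256^2 = 65536 ≡ 814 (mod 1541)
2^32 ≡ 814^2 = 662596 ≡ 1507 (mod 1541)
2^64 ≡ 1507^2 = 2271049 ≡ 1156 (mod 1541)
2^128 ≡ 1156^2 = 1336336 ≡ 289 (mod 1541)
2^256 ≡ 289^2 = 83521 ≡ 307 (mod 1541)
2^512 ≡ 307^2 = 94249 ≡ 248 (mod 1541)
2^1024 ≡ 248^2 = 61504 ≡ 1405 (mod 1541)
1540 = 1024 + 512 + 4 in binary powers of 2.
So 2^1540 ≡ 1405 · 248 · 16 ≡ 1243 (mod 1541).
Since 1243 ≠ 1, base 2 is a Fermat witness: 1541 is composite.

1243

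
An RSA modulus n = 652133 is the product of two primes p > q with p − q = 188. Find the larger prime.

907

Since p = q + 188, we have 652133 = q(q + 188), so q² + 188q − 652133 = 0.
Discriminant: 188² + 4·652133 = 35344 + 2608532 = 2643876; √2643876 = 1626.
q = (−188 + 1626)/2 = 719, and p = q + 188 = 907.
Check: 719 · 907 = 652133.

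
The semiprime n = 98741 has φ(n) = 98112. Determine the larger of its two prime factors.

φ(n) = (p−1)(q−1) = n − (p+q) + 1, so p + q = 98741 − 98112 + 1 = 630.
p and q are the roots of t² − 630t + 98741 = 0.
Discriminant: 630² − 4·98741 = 396900 − 394964 = 1936; √1936 = 44.
q = (630 − 44)/2 = 293, p = (630 + 44)/2 = 337.
Check: 293 · 337 = 98741.

337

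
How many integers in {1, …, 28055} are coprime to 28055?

Factor: 28055 = 5 · 31 · 181.
φ(28055) = (5−1) · (31−1) · (181−1) = 4 · 30 · 180 = 21600.

21600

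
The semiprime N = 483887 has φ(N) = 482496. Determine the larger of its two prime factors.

φ(n) = (p−1)(q−1) = n − (p+q) + 1, so p + q = 483887 − 482496 + 1 = 1392.
p and q are the roots of t² − 1392t + 483887 = 0.
Discriminant: 1392² − 4·483887 = 1937664 − 1935548 = 2116; √2116 = 46.
q = (1392 − 46)/2 = 673, p = (1392 + 46)/2 = 719.
Check: 673 · 719 = 483887.

719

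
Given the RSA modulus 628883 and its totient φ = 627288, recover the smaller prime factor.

φ(n) = (p−1)(q−1) = n − (p+q) + 1, so p + q = 628883 − 627288 + 1 = 1596.
p and q are the roots of t² − 1596t + 628883 = 0.
Discriminant: 1596² − 4·628883 = 2547216 − 2515532 = 31684; √31684 = 178.
q = (1596 − 178)/2 = 709, p = (1596 + 178)/2 = 887.
Check: 709 · 887 = 628883.

709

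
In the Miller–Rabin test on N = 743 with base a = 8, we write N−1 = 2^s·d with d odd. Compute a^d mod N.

743 − 1 = 742 = 2^1 · 371, so d = 371.
8^1 ≡ 8 (mod 743)
8^2 ≡ 8^2 = 64 ≡ 64 (mod 743)
8^4 ≡ 64^2 = 4096 ≡ 381 (mod 743)
8^8 ≡ 381^2 = 145161 ≡ 276 (mod 743)
8^16 ≡ 276^2 = 76176 ≡ 390 (mod 743)
8^32 ≡ 390^2 = 152100 ≡ 528 (mod 743)
8^64 ≡ 528^2 = 278784 ≡ 159 (mod 743)
8^128 ≡ 159^2 = 25281 ≡ 19 (mod 743)
8^256 ≡ 19^2 = 361 ≡ 361 (mod 743)
371 = 256 + 64 + 32 + 16 + 2 + 1 in binary powers of 2.
So 8^371 ≡ 361 · 159 · 528 · 390 · 64 · 8 ≡ 1 (mod 743).
Since 8^d ≡ 1 (mod 743), base 8 does not prove 743 composite.

1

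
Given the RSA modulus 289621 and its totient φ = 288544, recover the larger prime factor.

φ(n) = (p−1)(q−1) = n − (p+q) + 1, so p + q = 289621 − 288544 + 1 = 1078.
p and q are the roots of t² − 1078t + 289621 = 0.
Discriminant: 1078² − 4·289621 = 1162084 − 1158484 = 3600; √3600 = 60.
q = (1078 − 60)/2 = 509, p = (1078 + 60)/2 = 569.
Check: 509 · 569 = 289621.

569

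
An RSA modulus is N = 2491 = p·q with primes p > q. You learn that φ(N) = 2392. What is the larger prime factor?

53

φ(n) = (p−1)(q−1) = n − (p+q) + 1, so p + q = 2491 − 2392 + 1 = 100.
p and q are the roots of t² − 100t + 2491 = 0.
Discriminant: 100² − 4·2491 = 10000 − 9964 = 36; √36 = 6.
q = (100 − 6)/2 = 47, p = (100 + 6)/2 = 53.
Check: 47 · 53 = 2491.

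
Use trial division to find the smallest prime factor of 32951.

32951 is odd.
Digit sum 20, not divisible by 3.
Ends in 1: not divisible by 5.
7: 32951 = 7·4707 + 2
11: 32951 = 11·2995 + 6
13: 32951 = 13·2534 + 9
17: 32951 = 17·1938 + 5
19: 32951 = 19·1734 + 5
23: 32951 = 23·1432 + 15
29: 32951 = 29·1136 + 7
31: 32951 = 31·1062 + 29
37: 32951 = 37·890 + 21
41: 32951 = 41·803 + 28
43: 32951 = 43·766 + 13
47: 32951 = 47·701 + 4
53: 32951 = 53·621 + 38
59: 32951 = 59·558 + 29
61: 32951 = 61·540 + 11
67: 32951 = 67·491 + 54
71: 32951 = 71·464 + 7
73: 32951 = 73·451 + 28
79: 32951 = 79·417 + 8
83: 32951 = 83·397

83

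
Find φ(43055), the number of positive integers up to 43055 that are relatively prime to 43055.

Factor: 43055 = 5 · 79 · 109.
φ(43055) = (5−1) · (79−1) · (109−1) = 4 · 78 · 108 = 33696.

33696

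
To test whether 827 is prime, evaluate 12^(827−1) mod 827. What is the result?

12^1 ≡ 12 (mod 827)
12^2 ≡ 12^2 = 144 ≡ 144 (mod 827)
12^4 ≡ 144^2 = 20736 ≡ 61 (mod 827)
12^8 ≡ 61^2 = 3721 ≡ 413 (mod 827)
12^16 ≡ 413^2 = 170569 ≡ 207 (mod 827)
12^32 ≡ 207^2 = 42849 ≡ 672 (mod 827)
12^64 ≡ 672^2 = 451584 ≡ 42 (mod 827)
12^128 ≡ 42^2 = 1764 ≡ 110 (mod 827)
12^256 ≡ 110^2 = 12100 ≡ 522 (mod 827)
12^512 ≡ 522^2 = 272484 ≡ 401 (mod 827)
826 = 512 + 256 + 32 + 16 + 8 + 2 in binary powers of 2.
So 12^826 ≡ 401 · 522 · 672 · 207 · 413 · 144 ≡ 1 (mod 827).
Since the result is 1, base 12 gives no evidence that 827 is composite.

1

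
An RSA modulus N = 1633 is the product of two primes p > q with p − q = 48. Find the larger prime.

71

Since p = q + 48, we have 1633 = q(q + 48), so q² + 48q − 1633 = 0.
Discriminant: 48² + 4·1633 = 2304 + 6532 = 8836; √8836 = 94.
q = (−48 + 94)/2 = 23, and p = q + 48 = 71.
Check: 23 · 71 = 1633.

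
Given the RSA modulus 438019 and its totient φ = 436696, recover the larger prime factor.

677

φ(n) = (p−1)(q−1) = n − (p+q) + 1, so p + q = 438019 − 436696 + 1 = 1324.
p and q are the roots of t² − 1324t + 438019 = 0.
Discriminant: 1324² − 4·438019 = 1752976 − 1752076 = 900; √900 = 30.
q = (1324 − 30)/2 = 647, p = (1324 + 30)/2 = 677.
Check: 647 · 677 = 438019.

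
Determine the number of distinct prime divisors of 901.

901 = 17 · 53
901 = 17 · 53, which has 2 distinct prime factors.

2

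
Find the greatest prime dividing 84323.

84323 = 37 · 2279
2279 = 43 · 53
53 is prime.
So 84323 = 37 · 43 · 53; the largest prime factor is 53.

53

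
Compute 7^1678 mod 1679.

441

7^1 ≡ 7 (mod 1679)
7^2 ≡ 7^2 = 49 ≡ 49 (mod 1679)
7^4 ≡ 49^2 = 2401 ≡ 722 (mod 1679)
7^8 ≡ 722^2 = 521284 ≡ 794 (mod 1679)
7^16 ≡ 794^2 = 630436 ≡ 811 (mod 1679)
7^32 ≡ 811^2 = 657721 ≡ 1232 (mod 1679)
7^64 ≡ 1232^2 = 1517824 ≡ 8 (mod 1679)
7^128 ≡ 8^2 = 64 ≡ 64 (mod 1679)
7^256 ≡ 64^2 = 4096 ≡ 738 (mod 1679)
7^512 ≡ 738^2 = 544644 ≡ 648 (mod 1679)
7^1024 ≡ 648^2 = 419904 ≡ 154 (mod 1679)
1678 = 1024 + 512 + 128 + 8 + 4 + 2 in binary powers of 2.
So 7^1678 ≡ 154 · 648 · 64 · 794 · 722 · 49 ≡ 441 (mod 1679).
Since 441 ≠ 1, base 7 is a Fermat witness: 1679 is composite.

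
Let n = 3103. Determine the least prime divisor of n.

3103 is odd.
Digit sum 7, not divisible by 3.
Ends in 3: not divisible by 5.
7: 3103 = 7·443 + 2
11: 3103 = 11·282 + 1
13: 3103 = 13·238 + 9
17: 3103 = 17·182 + 9
19: 3103 = 19·163 + 6
23: 3103 = 23·134 + 21
29: 3103 = 29·107

29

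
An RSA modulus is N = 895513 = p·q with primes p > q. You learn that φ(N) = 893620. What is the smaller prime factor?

911

φ(n) = (p−1)(q−1) = n − (p+q) + 1, so p + q = 895513 − 893620 + 1 = 1894.
p and q are the roots of t² − 1894t + 895513 = 0.
Discriminant: 1894² − 4·895513 = 3587236 − 3582052 = 5184; √5184 = 72.
q = (1894 − 72)/2 = 911, p = (1894 + 72)/2 = 983.
Check: 911 · 983 = 895513.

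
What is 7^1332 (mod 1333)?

388

7^1 ≡ 7 (mod 1333)
7^2 ≡ 7^2 = 49 ≡ 49 (mod 1333)
7^4 ≡ 49^2 = 2401 ≡ 1068 (mod 1333)
7^8 ≡ 1068^2 = 1140624 ≡ 909 (mod 1333)
7^16 ≡ 909^2 = 826281 ≡ 1154 (mod 1333)
7^32 ≡ 1154^2 = 1331716 ≡ 49 (mod 1333)
7^64 ≡ 49^2 = 2401 ≡ 1068 (mod 1333)
7^128 ≡ 1068^2 = 1140624 ≡ 909 (mod 1333)
7^256 ≡ 909^2 = 826281 ≡ 1154 (mod 1333)
7^512 ≡ 1154^2 = 1331716 ≡ 49 (mod 1333)
7^1024 ≡ 49^2 = 2401 ≡ 1068 (mod 1333)
1332 = 1024 + 256 + 32 + 16 + 4 in binary powers of 2.
So 7^1332 ≡ 1068 · 1154 · 49 · 1154 · 1068 ≡ 388 (mod 1333).
Since 388 ≠ 1, base 7 is a Fermat witness: 1333 is composite.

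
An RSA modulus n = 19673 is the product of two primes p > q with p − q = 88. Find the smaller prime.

Since p = q + 88, we have 19673 = q(q + 88), so q² + 88q − 19673 = 0.
Discriminant: 88² + 4·19673 = 7744 + 78692 = 86436; √86436 = 294.
q = (−88 + 294)/2 = 103, and p = q + 88 = 191.
Check: 103 · 191 = 19673.

103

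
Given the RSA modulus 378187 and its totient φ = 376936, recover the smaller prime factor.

φ(n) = (p−1)(q−1) = n − (p+q) + 1, so p + q = 378187 − 376936 + 1 = 1252.
p and q are the roots of t² − 1252t + 378187 = 0.
Discriminant: 1252² − 4·378187 = 1567504 − 1512748 = 54756; √54756 = 234.
q = (1252 − 234)/2 = 509, p = (1252 + 234)/2 = 743.
Check: 509 · 743 = 378187.

509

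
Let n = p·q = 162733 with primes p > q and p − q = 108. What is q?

353

Since p = q + 108, we have 162733 = q(q + 108), so q² + 108q − 162733 = 0.
Discriminant: 108² + 4·162733 = 11664 + 650932 = 662596; √662596 = 814.
q = (−108 + 814)/2 = 353, and p = q + 108 = 461.
Check: 353 · 461 = 162733.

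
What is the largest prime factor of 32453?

83

32453 = 17 · 1909
1909 = 23 · 83
83 is prime.
So 32453 = 17 · 23 · 83; the largest prime factor is 83.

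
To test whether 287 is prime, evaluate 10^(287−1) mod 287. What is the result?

10^1 ≡ 10 (mod 287)
10^2 ≡ 10^2 = 100 ≡ 100 (mod 287)
10^4 ≡ 100^2 = 10000 ≡ 242 (mod 287)
10^8 ≡ 242^2 = 58564 ≡ 16 (mod 287)
10^16 ≡ 16^2 = 256 ≡ 256 (mod 287)
10^32 ≡ 256^2 = 65536 ≡ 100 (mod 287)
10^64 ≡ 100^2 = 10000 ≡ 242 (mod 287)
10^128 ≡ 242^2 = 58564 ≡ 16 (mod 287)
10^256 ≡ 16^2 = 256 ≡ 256 (mod 287)
286 = 256 + 16 + 8 + 4 + 2 in binary powers of 2.
So 10^286 ≡ 256 · 256 · 16 · 242 · 100 ≡ 256 (mod 287).
Since 256 ≠ 1, base 10 is a Fermat witness: 287 is composite.

256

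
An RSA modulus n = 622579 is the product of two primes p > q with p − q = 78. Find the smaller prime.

Since p = q + 78, we have 622579 = q(q + 78), so q² + 78q − 622579 = 0.
Discriminant: 78² + 4·622579 = 6084 + 2490316 = 2496400; √2496400 = 1580.
q = (−78 + 1580)/2 = 751, and p = q + 78 = 829.
Check: 751 · 829 = 622579.

751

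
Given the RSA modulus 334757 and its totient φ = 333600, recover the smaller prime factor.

557

φ(n) = (p−1)(q−1) = n − (p+q) + 1, so p + q = 334757 − 333600 + 1 = 1158.
p and q are the roots of t² − 1158t + 334757 = 0.
Discriminant: 1158² − 4·334757 = 1340964 − 1339028 = 1936; √1936 = 44.
q = (1158 − 44)/2 = 557, p = (1158 + 44)/2 = 601.
Check: 557 · 601 = 334757.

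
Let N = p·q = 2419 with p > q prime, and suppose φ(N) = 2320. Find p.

59

φ(n) = (p−1)(q−1) = n − (p+q) + 1, so p + q = 2419 − 2320 + 1 = 100.
p and q are the roots of t² − 100t + 2419 = 0.
Discriminant: 100² − 4·2419 = 10000 − 9676 = 324; √324 = 18.
q = (100 − 18)/2 = 41, p = (100 + 18)/2 = 59.
Check: 41 · 59 = 2419.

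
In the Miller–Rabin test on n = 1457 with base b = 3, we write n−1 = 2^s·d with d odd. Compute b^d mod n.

1457 − 1 = 1456 = 2^4 · 91, so d = 91.
3^1 ≡ 3 (mod 1457)
3^2 ≡ 3^2 = 9 ≡ 9 (mod 1457)
3^4 ≡ 9^2 = 81 ≡ 81 (mod 1457)
3^8 ≡ 81^2 = 6561 ≡ 733 (mod 1457)
3^16 ≡ 733^2 = 537289 ≡ 1113 (mod 1457)
3^32 ≡ 1113^2 = 1238769 ≡ 319 (mod 1457)
3^64 ≡ 319^2 = 101761 ≡ 1228 (mod 1457)
91 = 64 + 16 + 8 + 2 + 1 in binary powers of 2.
So 3^91 ≡ 1228 · 1113 · 733 · 9 · 3 ≡ 251 (mod 1457).
Squaring chain: 251 → 350 → 112 → 888; never reaches −1, so base 3 is a Miller–Rabin witness that 1457 is composite.

251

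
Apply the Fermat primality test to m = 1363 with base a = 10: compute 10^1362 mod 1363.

63

10^1 ≡ 10 (mod 1363)
10^2 ≡ 10^2 = 100 ≡ 100 (mod 1363)
10^4 ≡ 100^2 = 10000 ≡ 459 (mod 1363)
10^8 ≡ 459^2 = 210681 ≡ 779 (mod 1363)
10^16 ≡ 779^2 = 606841 ≡ 306 (mod 1363)
10^32 ≡ 306^2 = 93636 ≡ 952 (mod 1363)
10^64 ≡ 952^2 = 906304 ≡ 1272 (mod 1363)
10^128 ≡ 1272^2 = 1617984 ≡ 103 (mod 1363)
10^256 ≡ 103^2 = 10609 ≡ 1068 (mod 1363)
10^512 ≡ 1068^2 = 1140624 ≡ 1156 (mod 1363)
10^1024 ≡ 1156^2 = 1336336 ≡ 596 (mod 1363)
1362 = 1024 + 256 + 64 + 16 + 2 in binary powers of 2.
So 10^1362 ≡ 596 · 1068 · 1272 · 306 · 100 ≡ 63 (mod 1363).
Since 63 ≠ 1, base 10 is a Fermat witness: 1363 is composite.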